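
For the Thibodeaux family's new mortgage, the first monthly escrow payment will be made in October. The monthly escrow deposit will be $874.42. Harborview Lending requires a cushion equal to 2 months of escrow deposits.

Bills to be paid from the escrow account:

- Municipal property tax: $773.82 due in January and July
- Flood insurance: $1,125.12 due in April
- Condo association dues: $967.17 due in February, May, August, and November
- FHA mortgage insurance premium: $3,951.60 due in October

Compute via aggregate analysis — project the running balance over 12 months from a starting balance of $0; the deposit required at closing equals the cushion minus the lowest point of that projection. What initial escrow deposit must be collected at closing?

$4,918.77

Cushion = 2 × $874.42 = $1,748.84
Trial balance (start $0, +$874.42 each month, − disbursements):
  Oct: +$874.42 − $3,951.60 → -$3,077.18
  Nov: +$874.42 − $967.17 → -$3,169.93
  Dec: +$874.42 → -$2,295.51
  Jan: +$874.42 − $773.82 → -$2,194.91
  Feb: +$874.42 − $967.17 → -$2,287.66
  Mar: +$874.42 → -$1,413.24
  Apr: +$874.42 − $1,125.12 → -$1,663.94
  May: +$874.42 − $967.17 → -$1,756.69
  Jun: +$874.42 → -$882.27
  Jul: +$874.42 − $773.82 → -$781.67
  Aug: +$874.42 − $967.17 → -$874.42
  Sep: +$874.42 → $0.00
Lowest trial balance = -$3,169.93 (Nov)
Initial deposit = cushion − low point = $1,748.84 − (-$3,169.93) = $4,918.77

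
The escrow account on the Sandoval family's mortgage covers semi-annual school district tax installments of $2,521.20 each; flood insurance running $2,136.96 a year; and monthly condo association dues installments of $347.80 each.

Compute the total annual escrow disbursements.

School district tax — $2,521.20 × 2 = $5,042.40 annually
Flood insurance — $2,136.96 annually
Condo association dues — $347.80 × 12 = $4,173.60 annually
Total per year = $5,042.40 + $2,136.96 + $4,173.60 = $11,352.96

$11,352.96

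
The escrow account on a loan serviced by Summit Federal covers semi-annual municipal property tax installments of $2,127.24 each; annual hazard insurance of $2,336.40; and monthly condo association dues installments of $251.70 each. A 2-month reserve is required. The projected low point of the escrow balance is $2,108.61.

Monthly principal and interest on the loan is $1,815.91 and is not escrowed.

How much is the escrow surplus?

$506.73

Municipal property tax: $2,127.24 × 2 = $4,254.48 annually
Hazard insurance: $2,336.40 annually
Condo association dues: $251.70 × 12 = $3,020.40 annually
Total per year = $9,611.28
Base monthly escrow = $9,611.28 ÷ 12 = $800.94
Required cushion = 2 × $800.94 = $1,601.88
Surplus = $2,108.61 − $1,601.88 = $506.73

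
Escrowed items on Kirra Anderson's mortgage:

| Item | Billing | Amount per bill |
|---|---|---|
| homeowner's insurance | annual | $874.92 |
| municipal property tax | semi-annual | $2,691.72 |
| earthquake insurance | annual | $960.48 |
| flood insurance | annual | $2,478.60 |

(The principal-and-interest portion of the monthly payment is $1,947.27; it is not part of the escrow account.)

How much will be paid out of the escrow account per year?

Homeowner's insurance = $874.92 annually
Municipal property tax = $2,691.72 × 2 = $5,383.44 annually
Earthquake insurance = $960.48 annually
Flood insurance = $2,478.60 annually
Annual escrow total = $874.92 + $5,383.44 + $960.48 + $2,478.60 = $9,697.44

$9,697.44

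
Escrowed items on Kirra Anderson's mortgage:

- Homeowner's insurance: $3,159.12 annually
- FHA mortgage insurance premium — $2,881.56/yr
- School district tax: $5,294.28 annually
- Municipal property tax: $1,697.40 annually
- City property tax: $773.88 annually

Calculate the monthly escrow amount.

Homeowner's insurance — $3,159.12/yr
FHA mortgage insurance premium — $2,881.56/yr
School district tax — $5,294.28/yr
Municipal property tax — $1,697.40/yr
City property tax — $773.88/yr
Total per year = $3,159.12 + $2,881.56 + $5,294.28 + $1,697.40 + $773.88 = $13,806.24
Monthly = $13,806.24 ÷ 12 = $1,150.52

$1,150.52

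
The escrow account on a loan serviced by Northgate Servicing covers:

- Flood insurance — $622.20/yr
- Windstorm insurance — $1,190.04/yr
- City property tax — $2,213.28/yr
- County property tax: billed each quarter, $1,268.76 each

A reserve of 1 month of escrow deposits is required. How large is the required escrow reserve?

$758.38

Flood insurance = $622.20
Windstorm insurance = $1,190.04
City property tax = $2,213.28
County property tax = $1,268.76 × 4 = $5,075.04
Total per year = $9,100.56
Base monthly escrow = $9,100.56 / 12 = $758.38
Required cushion = 1 × $758.38 = $758.38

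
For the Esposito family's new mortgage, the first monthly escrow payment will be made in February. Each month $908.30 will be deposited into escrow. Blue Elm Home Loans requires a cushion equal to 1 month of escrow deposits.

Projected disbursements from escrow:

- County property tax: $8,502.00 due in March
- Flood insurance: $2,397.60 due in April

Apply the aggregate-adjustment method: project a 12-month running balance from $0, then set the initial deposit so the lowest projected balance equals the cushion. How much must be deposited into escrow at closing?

Cushion = 1 × $908.30 = $908.30
Trial balance (start $0, +$908.30 each month, − disbursements):
  Feb: +$908.30 → $908.30
  Mar: +$908.30 − $8,502.00 → -$6,685.40
  Apr: +$908.30 − $2,397.60 → -$8,174.70
  May: +$908.30 → -$7,266.40
  Jun: +$908.30 → -$6,358.10
  Jul: +$908.30 → -$5,449.80
  Aug: +$908.30 → -$4,541.50
  Sep: +$908.30 → -$3,633.20
  Oct: +$908.30 → -$2,724.90
  Nov: +$908.30 → -$1,816.60
  Dec: +$908.30 → -$908.30
  Jan: +$908.30 → $0.00
Lowest trial balance = -$8,174.70 (Apr)
Initial deposit = cushion − low point = $908.30 − (-$8,174.70) = $9,083.00

$9,083.00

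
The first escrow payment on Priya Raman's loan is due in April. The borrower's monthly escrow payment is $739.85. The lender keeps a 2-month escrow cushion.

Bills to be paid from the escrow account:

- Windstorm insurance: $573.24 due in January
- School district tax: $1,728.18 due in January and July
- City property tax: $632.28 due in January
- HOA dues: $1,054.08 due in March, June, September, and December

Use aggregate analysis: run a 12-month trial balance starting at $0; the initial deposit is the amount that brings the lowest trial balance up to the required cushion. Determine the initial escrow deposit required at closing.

$1,905.32

Cushion = 2 × $739.85 = $1,479.70
Trial balance (start $0, +$739.85 each month, − disbursements):
  Apr: +$739.85 → $739.85
  May: +$739.85 → $1,479.70
  Jun: +$739.85 − $1,054.08 → $1,165.47
  Jul: +$739.85 − $1,728.18 → $177.14
  Aug: +$739.85 → $916.99
  Sep: +$739.85 − $1,054.08 → $602.76
  Oct: +$739.85 → $1,342.61
  Nov: +$739.85 → $2,082.46
  Dec: +$739.85 − $1,054.08 → $1,768.23
  Jan: +$739.85 − $2,933.70 → -$425.62
  Feb: +$739.85 → $314.23
  Mar: +$739.85 − $1,054.08 → $0.00
Lowest trial balance = -$425.62 (Jan)
Initial deposit = cushion − low point = $1,479.70 − (-$425.62) = $1,905.32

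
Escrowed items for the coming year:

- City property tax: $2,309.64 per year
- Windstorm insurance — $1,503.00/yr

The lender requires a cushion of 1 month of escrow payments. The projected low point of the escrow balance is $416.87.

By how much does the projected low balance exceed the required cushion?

City property tax = $2,309.64
Windstorm insurance = $1,503.00
Yearly total = $3,812.64
Monthly escrow = $3,812.64 ÷ 12 = $317.72
Required reserve = 1 × $317.72 = $317.72
Excess over cushion: $416.87 − $317.72 = $99.15

$99.15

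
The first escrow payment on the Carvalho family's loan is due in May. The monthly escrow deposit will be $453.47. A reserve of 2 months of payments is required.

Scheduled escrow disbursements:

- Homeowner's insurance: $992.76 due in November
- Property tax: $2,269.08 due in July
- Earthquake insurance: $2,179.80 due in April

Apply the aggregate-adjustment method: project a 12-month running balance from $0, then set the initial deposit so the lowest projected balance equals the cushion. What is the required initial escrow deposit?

Cushion = 2 × $453.47 = $906.94
Trial balance (start $0, +$453.47 each month, − disbursements):
  May: +$453.47 → $453.47
  Jun: +$453.47 → $906.94
  Jul: +$453.47 − $2,269.08 → -$908.67
  Aug: +$453.47 → -$455.20
  Sep: +$453.47 → -$1.73
  Oct: +$453.47 → $451.74
  Nov: +$453.47 − $992.76 → -$87.55
  Dec: +$453.47 → $365.92
  Jan: +$453.47 → $819.39
  Feb: +$453.47 → $1,272.86
  Mar: +$453.47 → $1,726.33
  Apr: +$453.47 − $2,179.80 → $0.00
Lowest trial balance = -$908.67 (Jul)
Initial deposit = cushion − low point = $906.94 − (-$908.67) = $1,815.61

$1,815.61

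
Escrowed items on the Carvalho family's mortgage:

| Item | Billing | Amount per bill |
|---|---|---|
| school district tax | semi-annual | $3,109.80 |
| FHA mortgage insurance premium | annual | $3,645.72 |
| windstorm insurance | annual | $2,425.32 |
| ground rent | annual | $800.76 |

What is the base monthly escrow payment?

School district tax — $3,109.80 × 2 = $6,219.60 per year
FHA mortgage insurance premium — $3,645.72 per year
Windstorm insurance — $2,425.32 per year
Ground rent — $800.76 per year
Total annual escrow = $6,219.60 + $3,645.72 + $2,425.32 + $800.76 = $13,091.40
Monthly escrow = $13,091.40 / 12 = $1,090.95

$1,090.95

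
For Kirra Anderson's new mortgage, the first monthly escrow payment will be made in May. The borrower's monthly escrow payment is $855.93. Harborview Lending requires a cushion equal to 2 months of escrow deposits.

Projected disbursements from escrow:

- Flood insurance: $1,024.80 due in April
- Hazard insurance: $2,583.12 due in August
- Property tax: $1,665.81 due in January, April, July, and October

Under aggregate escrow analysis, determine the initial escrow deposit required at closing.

Cushion = 2 × $855.93 = $1,711.86
Trial balance (start $0, +$855.93 each month, − disbursements):
  May: +$855.93 → $855.93
  Jun: +$855.93 → $1,711.86
  Jul: +$855.93 − $1,665.81 → $901.98
  Aug: +$855.93 − $2,583.12 → -$825.21
  Sep: +$855.93 → $30.72
  Oct: +$855.93 − $1,665.81 → -$779.16
  Nov: +$855.93 → $76.77
  Dec: +$855.93 → $932.70
  Jan: +$855.93 − $1,665.81 → $122.82
  Feb: +$855.93 → $978.75
  Mar: +$855.93 → $1,834.68
  Apr: +$855.93 − $2,690.61 → $0.00
Lowest trial balance = -$825.21 (Aug)
Initial deposit = cushion − low point = $1,711.86 − (-$825.21) = $2,537.07

$2,537.07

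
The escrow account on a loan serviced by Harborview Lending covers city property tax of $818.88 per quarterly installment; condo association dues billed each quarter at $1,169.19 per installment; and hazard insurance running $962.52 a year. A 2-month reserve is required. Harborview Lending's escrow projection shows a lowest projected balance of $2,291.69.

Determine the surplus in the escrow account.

City property tax: $818.88 × 4 = $3,275.52 per year
Condo association dues: $1,169.19 × 4 = $4,676.76 per year
Hazard insurance: $962.52 per year
Total per year = $8,914.80
Base monthly escrow = $8,914.80 / 12 = $742.90
Cushion = 2 × $742.90 = $1,485.80
Excess over cushion: $2,291.69 − $1,485.80 = $805.89

$805.89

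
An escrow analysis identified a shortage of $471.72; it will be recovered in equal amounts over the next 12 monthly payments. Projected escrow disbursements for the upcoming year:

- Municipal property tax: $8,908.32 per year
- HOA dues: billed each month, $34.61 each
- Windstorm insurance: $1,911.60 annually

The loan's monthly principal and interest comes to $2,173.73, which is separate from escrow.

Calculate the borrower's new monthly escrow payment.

$975.58

Municipal property tax = $8,908.32 per year
HOA dues = $34.61 × 12 = $415.32 per year
Windstorm insurance = $1,911.60 per year
Yearly total = $8,908.32 + $415.32 + $1,911.60 = $11,235.24
Base monthly escrow = $11,235.24 ÷ 12 = $936.27
Monthly shortage recovery: $471.72 / 12 = $39.31
Adjusted monthly = $936.27 + $39.31 = $975.58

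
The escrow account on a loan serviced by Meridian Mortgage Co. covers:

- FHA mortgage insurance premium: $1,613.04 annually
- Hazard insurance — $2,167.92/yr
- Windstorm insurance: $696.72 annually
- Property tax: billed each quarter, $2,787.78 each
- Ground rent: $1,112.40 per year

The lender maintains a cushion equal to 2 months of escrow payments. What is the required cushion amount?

$2,790.20

FHA mortgage insurance premium: $1,613.04
Hazard insurance: $2,167.92
Windstorm insurance: $696.72
Property tax: $2,787.78 × 4 = $11,151.12
Ground rent: $1,112.40
Total per year = $1,613.04 + $2,167.92 + $696.72 + $11,151.12 + $1,112.40 = $16,741.20
Per month = $16,741.20 / 12 = $1,395.10
Cushion = 2 × $1,395.10 = $2,790.20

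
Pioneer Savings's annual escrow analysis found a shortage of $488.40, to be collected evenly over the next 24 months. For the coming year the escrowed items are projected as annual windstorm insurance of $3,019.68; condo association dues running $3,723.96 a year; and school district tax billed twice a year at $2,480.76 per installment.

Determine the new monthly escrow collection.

Windstorm insurance — $3,019.68 per year
Condo association dues — $3,723.96 per year
School district tax — $2,480.76 × 2 = $4,961.52 per year
Total per year = $3,019.68 + $3,723.96 + $4,961.52 = $11,705.16
Per month = $11,705.16 ÷ 12 = $975.43
Shortage spread = $488.40 ÷ 24 = $20.35/mo
New monthly escrow = $975.43 + $20.35 = $995.78

$995.78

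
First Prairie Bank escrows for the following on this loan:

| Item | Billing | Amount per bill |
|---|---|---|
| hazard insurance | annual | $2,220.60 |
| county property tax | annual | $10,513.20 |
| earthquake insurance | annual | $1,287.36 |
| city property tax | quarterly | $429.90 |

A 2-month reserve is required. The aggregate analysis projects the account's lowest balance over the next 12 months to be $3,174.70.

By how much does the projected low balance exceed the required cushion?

$551.24

Hazard insurance = $2,220.60 per year
County property tax = $10,513.20 per year
Earthquake insurance = $1,287.36 per year
City property tax = $429.90 × 4 = $1,719.60 per year
Total annual escrow = $15,740.76
Per month = $15,740.76 / 12 = $1,311.73
Cushion = 2 × $1,311.73 = $2,623.46
Surplus = $3,174.70 − $2,623.46 = $551.24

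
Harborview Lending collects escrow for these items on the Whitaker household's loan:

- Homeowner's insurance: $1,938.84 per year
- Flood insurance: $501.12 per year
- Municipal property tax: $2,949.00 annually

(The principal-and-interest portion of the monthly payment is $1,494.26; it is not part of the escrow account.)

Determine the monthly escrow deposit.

Homeowner's insurance — $1,938.84
Flood insurance — $501.12
Municipal property tax — $2,949.00
Annual escrow total = $5,388.96
Monthly escrow = $5,388.96 ÷ 12 = $449.08

$449.08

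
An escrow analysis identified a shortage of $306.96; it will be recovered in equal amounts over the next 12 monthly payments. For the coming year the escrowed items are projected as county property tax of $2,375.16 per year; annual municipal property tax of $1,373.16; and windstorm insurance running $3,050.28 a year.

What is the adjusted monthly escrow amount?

County property tax — $2,375.16/yr
Municipal property tax — $1,373.16/yr
Windstorm insurance — $3,050.28/yr
Total annual escrow = $6,798.60
Per month = $6,798.60 ÷ 12 = $566.55
Shortage spread = $306.96 ÷ 12 = $25.58/mo
Adjusted monthly = $566.55 + $25.58 = $592.13

$592.13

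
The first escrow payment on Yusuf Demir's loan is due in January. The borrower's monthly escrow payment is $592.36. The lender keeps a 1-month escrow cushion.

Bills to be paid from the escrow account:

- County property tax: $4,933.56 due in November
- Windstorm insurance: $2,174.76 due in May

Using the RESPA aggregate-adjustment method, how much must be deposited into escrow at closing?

$1,184.72

Cushion = 1 × $592.36 = $592.36
Trial balance (start $0, +$592.36 each month, − disbursements):
  Jan: +$592.36 → $592.36
  Feb: +$592.36 → $1,184.72
  Mar: +$592.36 → $1,777.08
  Apr: +$592.36 → $2,369.44
  May: +$592.36 − $2,174.76 → $787.04
  Jun: +$592.36 → $1,379.40
  Jul: +$592.36 → $1,971.76
  Aug: +$592.36 → $2,564.12
  Sep: +$592.36 → $3,156.48
  Oct: +$592.36 → $3,748.84
  Nov: +$592.36 − $4,933.56 → -$592.36
  Dec: +$592.36 → $0.00
Lowest trial balance = -$592.36 (Nov)
Initial deposit = cushion − low point = $592.36 − (-$592.36) = $1,184.72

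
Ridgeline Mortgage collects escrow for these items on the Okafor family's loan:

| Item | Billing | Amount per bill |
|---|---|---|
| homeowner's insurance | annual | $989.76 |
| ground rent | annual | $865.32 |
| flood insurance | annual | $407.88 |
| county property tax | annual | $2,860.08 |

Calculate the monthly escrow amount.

$426.92

Homeowner's insurance = $989.76 annually
Ground rent = $865.32 annually
Flood insurance = $407.88 annually
County property tax = $2,860.08 annually
Total annual escrow = $989.76 + $865.32 + $407.88 + $2,860.08 = $5,123.04
Monthly = $5,123.04 / 12 = $426.92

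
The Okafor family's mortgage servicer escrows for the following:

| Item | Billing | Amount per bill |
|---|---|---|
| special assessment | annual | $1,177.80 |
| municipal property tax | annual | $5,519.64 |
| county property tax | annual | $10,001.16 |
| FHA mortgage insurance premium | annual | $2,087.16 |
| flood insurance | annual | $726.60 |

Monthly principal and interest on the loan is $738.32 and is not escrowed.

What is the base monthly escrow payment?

Special assessment: $1,177.80
Municipal property tax: $5,519.64
County property tax: $10,001.16
FHA mortgage insurance premium: $2,087.16
Flood insurance: $726.60
Annual escrow total = $1,177.80 + $5,519.64 + $10,001.16 + $2,087.16 + $726.60 = $19,512.36
Monthly = $19,512.36 ÷ 12 = $1,626.03

$1,626.03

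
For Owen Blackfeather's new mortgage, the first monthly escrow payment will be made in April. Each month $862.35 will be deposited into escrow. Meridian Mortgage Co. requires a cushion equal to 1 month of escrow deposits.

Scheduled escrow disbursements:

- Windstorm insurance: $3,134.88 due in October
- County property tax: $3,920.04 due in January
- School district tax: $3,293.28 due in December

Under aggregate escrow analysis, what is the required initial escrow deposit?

$2,587.05

Cushion = 1 × $862.35 = $862.35
Trial balance (start $0, +$862.35 each month, − disbursements):
  Apr: +$862.35 → $862.35
  May: +$862.35 → $1,724.70
  Jun: +$862.35 → $2,587.05
  Jul: +$862.35 → $3,449.40
  Aug: +$862.35 → $4,311.75
  Sep: +$862.35 → $5,174.10
  Oct: +$862.35 − $3,134.88 → $2,901.57
  Nov: +$862.35 → $3,763.92
  Dec: +$862.35 − $3,293.28 → $1,332.99
  Jan: +$862.35 − $3,920.04 → -$1,724.70
  Feb: +$862.35 → -$862.35
  Mar: +$862.35 → $0.00
Lowest trial balance = -$1,724.70 (Jan)
Initial deposit = cushion − low point = $862.35 − (-$1,724.70) = $2,587.05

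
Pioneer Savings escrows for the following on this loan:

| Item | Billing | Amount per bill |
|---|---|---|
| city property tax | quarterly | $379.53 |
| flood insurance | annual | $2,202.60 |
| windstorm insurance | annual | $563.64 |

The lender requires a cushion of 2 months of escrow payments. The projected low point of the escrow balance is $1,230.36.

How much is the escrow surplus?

City property tax = $379.53 × 4 = $1,518.12/yr
Flood insurance = $2,202.60/yr
Windstorm insurance = $563.64/yr
Annual escrow total = $1,518.12 + $2,202.60 + $563.64 = $4,284.36
Per month = $4,284.36 ÷ 12 = $357.03
Cushion = 2 × $357.03 = $714.06
Excess over cushion: $1,230.36 − $714.06 = $516.30

$516.30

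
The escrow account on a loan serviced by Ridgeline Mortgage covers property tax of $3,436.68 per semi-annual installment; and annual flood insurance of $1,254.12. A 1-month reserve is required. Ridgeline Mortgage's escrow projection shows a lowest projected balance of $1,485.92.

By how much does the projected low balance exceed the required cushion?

Property tax = $3,436.68 × 2 = $6,873.36
Flood insurance = $1,254.12
Total annual escrow = $6,873.36 + $1,254.12 = $8,127.48
Base monthly escrow = $8,127.48 ÷ 12 = $677.29
Cushion = 1 × $677.29 = $677.29
Excess over cushion: $1,485.92 − $677.29 = $808.63

$808.63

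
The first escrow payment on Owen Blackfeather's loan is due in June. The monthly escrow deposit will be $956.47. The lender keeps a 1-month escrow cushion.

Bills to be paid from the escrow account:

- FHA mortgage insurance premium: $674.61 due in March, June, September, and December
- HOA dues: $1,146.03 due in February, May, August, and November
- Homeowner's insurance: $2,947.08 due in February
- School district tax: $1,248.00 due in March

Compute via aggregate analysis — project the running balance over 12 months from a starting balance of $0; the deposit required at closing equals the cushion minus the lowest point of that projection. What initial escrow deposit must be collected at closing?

$1,723.38

Cushion = 1 × $956.47 = $956.47
Trial balance (start $0, +$956.47 each month, − disbursements):
  Jun: +$956.47 − $674.61 → $281.86
  Jul: +$956.47 → $1,238.33
  Aug: +$956.47 − $1,146.03 → $1,048.77
  Sep: +$956.47 − $674.61 → $1,330.63
  Oct: +$956.47 → $2,287.10
  Nov: +$956.47 − $1,146.03 → $2,097.54
  Dec: +$956.47 − $674.61 → $2,379.40
  Jan: +$956.47 → $3,335.87
  Feb: +$956.47 − $4,093.11 → $199.23
  Mar: +$956.47 − $1,922.61 → -$766.91
  Apr: +$956.47 → $189.56
  May: +$956.47 − $1,146.03 → $0.00
Lowest trial balance = -$766.91 (Mar)
Initial deposit = cushion − low point = $956.47 − (-$766.91) = $1,723.38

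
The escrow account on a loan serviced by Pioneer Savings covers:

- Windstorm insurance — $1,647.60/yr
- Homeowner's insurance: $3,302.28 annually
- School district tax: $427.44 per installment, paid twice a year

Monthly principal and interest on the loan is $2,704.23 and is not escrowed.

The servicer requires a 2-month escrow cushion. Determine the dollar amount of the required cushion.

Windstorm insurance — $1,647.60
Homeowner's insurance — $3,302.28
School district tax — $427.44 × 2 = $854.88
Yearly total = $5,804.76
Per month = $5,804.76 ÷ 12 = $483.73
Reserve = 2 × $483.73 = $967.46

$967.46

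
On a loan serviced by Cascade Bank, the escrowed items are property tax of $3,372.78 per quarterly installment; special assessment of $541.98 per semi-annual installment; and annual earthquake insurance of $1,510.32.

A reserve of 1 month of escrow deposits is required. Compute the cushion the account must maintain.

Property tax — $3,372.78 × 4 = $13,491.12/yr
Special assessment — $541.98 × 2 = $1,083.96/yr
Earthquake insurance — $1,510.32/yr
Total annual escrow = $16,085.40
Per month = $16,085.40 ÷ 12 = $1,340.45
Required cushion = 1 × $1,340.45 = $1,340.45

$1,340.45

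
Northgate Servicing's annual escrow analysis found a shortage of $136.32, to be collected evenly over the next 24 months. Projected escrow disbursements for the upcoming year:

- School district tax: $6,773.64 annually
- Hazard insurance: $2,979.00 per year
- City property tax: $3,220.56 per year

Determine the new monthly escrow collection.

School district tax — $6,773.64/yr
Hazard insurance — $2,979.00/yr
City property tax — $3,220.56/yr
Combined annual = $12,973.20
Monthly escrow = $12,973.20 ÷ 12 = $1,081.10
Monthly shortage recovery: $136.32 ÷ 24 = $5.68
New monthly escrow = $1,081.10 + $5.68 = $1,086.78

$1,086.78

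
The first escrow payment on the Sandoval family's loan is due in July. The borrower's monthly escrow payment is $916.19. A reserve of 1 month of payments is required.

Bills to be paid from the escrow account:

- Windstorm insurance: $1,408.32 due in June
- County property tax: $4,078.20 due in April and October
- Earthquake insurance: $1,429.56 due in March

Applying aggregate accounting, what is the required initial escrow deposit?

$1,340.25

Cushion = 1 × $916.19 = $916.19
Trial balance (start $0, +$916.19 each month, − disbursements):
  Jul: +$916.19 → $916.19
  Aug: +$916.19 → $1,832.38
  Sep: +$916.19 → $2,748.57
  Oct: +$916.19 − $4,078.20 → -$413.44
  Nov: +$916.19 → $502.75
  Dec: +$916.19 → $1,418.94
  Jan: +$916.19 → $2,335.13
  Feb: +$916.19 → $3,251.32
  Mar: +$916.19 − $1,429.56 → $2,737.95
  Apr: +$916.19 − $4,078.20 → -$424.06
  May: +$916.19 → $492.13
  Jun: +$916.19 − $1,408.32 → $0.00
Lowest trial balance = -$424.06 (Apr)
Initial deposit = cushion − low point = $916.19 − (-$424.06) = $1,340.25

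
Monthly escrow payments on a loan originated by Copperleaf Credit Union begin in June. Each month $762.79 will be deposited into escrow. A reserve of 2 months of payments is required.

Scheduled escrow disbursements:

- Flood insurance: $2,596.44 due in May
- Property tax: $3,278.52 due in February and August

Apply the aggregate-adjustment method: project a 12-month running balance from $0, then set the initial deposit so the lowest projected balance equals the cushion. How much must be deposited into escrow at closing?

$2,515.73

Cushion = 2 × $762.79 = $1,525.58
Trial balance (start $0, +$762.79 each month, − disbursements):
  Jun: +$762.79 → $762.79
  Jul: +$762.79 → $1,525.58
  Aug: +$762.79 − $3,278.52 → -$990.15
  Sep: +$762.79 → -$227.36
  Oct: +$762.79 → $535.43
  Nov: +$762.79 → $1,298.22
  Dec: +$762.79 → $2,061.01
  Jan: +$762.79 → $2,823.80
  Feb: +$762.79 − $3,278.52 → $308.07
  Mar: +$762.79 → $1,070.86
  Apr: +$762.79 → $1,833.65
  May: +$762.79 − $2,596.44 → $0.00
Lowest trial balance = -$990.15 (Aug)
Initial deposit = cushion − low point = $1,525.58 − (-$990.15) = $2,515.73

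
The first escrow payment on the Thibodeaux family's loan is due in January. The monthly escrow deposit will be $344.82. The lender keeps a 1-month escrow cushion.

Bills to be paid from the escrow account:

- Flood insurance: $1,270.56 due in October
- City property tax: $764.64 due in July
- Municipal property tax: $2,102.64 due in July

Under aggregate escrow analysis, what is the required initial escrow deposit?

Cushion = 1 × $344.82 = $344.82
Trial balance (start $0, +$344.82 each month, − disbursements):
  Jan: +$344.82 → $344.82
  Feb: +$344.82 → $689.64
  Mar: +$344.82 → $1,034.46
  Apr: +$344.82 → $1,379.28
  May: +$344.82 → $1,724.10
  Jun: +$344.82 → $2,068.92
  Jul: +$344.82 − $2,867.28 → -$453.54
  Aug: +$344.82 → -$108.72
  Sep: +$344.82 → $236.10
  Oct: +$344.82 − $1,270.56 → -$689.64
  Nov: +$344.82 → -$344.82
  Dec: +$344.82 → $0.00
Lowest trial balance = -$689.64 (Oct)
Initial deposit = cushion − low point = $344.82 − (-$689.64) = $1,034.46

$1,034.46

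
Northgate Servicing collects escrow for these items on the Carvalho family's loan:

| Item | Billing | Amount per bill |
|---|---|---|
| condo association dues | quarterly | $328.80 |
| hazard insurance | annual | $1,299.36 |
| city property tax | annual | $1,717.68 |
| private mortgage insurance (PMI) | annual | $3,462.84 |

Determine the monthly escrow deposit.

$649.59

Condo association dues — $328.80 × 4 = $1,315.20/yr
Hazard insurance — $1,299.36/yr
City property tax — $1,717.68/yr
Private mortgage insurance (PMI) — $3,462.84/yr
Yearly total = $1,315.20 + $1,299.36 + $1,717.68 + $3,462.84 = $7,795.08
Per month = $7,795.08 ÷ 12 = $649.59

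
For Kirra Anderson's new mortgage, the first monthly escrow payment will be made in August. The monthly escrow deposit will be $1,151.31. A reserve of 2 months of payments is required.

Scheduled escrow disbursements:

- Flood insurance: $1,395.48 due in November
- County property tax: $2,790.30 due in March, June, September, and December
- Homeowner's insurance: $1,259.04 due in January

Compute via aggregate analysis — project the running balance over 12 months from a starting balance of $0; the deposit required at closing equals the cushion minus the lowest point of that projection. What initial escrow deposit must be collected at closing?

$4,117.56

Cushion = 2 × $1,151.31 = $2,302.62
Trial balance (start $0, +$1,151.31 each month, − disbursements):
  Aug: +$1,151.31 → $1,151.31
  Sep: +$1,151.31 − $2,790.30 → -$487.68
  Oct: +$1,151.31 → $663.63
  Nov: +$1,151.31 − $1,395.48 → $419.46
  Dec: +$1,151.31 − $2,790.30 → -$1,219.53
  Jan: +$1,151.31 − $1,259.04 → -$1,327.26
  Feb: +$1,151.31 → -$175.95
  Mar: +$1,151.31 − $2,790.30 → -$1,814.94
  Apr: +$1,151.31 → -$663.63
  May: +$1,151.31 → $487.68
  Jun: +$1,151.31 − $2,790.30 → -$1,151.31
  Jul: +$1,151.31 → $0.00
Lowest trial balance = -$1,814.94 (Mar)
Initial deposit = cushion − low point = $2,302.62 − (-$1,814.94) = $4,117.56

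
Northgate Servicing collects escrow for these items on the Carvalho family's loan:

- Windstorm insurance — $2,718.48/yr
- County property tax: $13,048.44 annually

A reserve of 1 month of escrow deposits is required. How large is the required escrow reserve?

$1,313.91

Windstorm insurance: $2,718.48 per year
County property tax: $13,048.44 per year
Annual escrow total = $2,718.48 + $13,048.44 = $15,766.92
Monthly escrow = $15,766.92 ÷ 12 = $1,313.91
Cushion = 1 × $1,313.91 = $1,313.91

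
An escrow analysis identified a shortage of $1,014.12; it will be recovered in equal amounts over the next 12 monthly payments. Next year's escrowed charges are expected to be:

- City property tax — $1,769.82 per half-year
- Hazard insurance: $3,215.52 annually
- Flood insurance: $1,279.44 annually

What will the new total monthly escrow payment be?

$754.06

City property tax = $1,769.82 × 2 = $3,539.64 per year
Hazard insurance = $3,215.52 per year
Flood insurance = $1,279.44 per year
Yearly total = $3,539.64 + $3,215.52 + $1,279.44 = $8,034.60
Monthly escrow = $8,034.60 / 12 = $669.55
Shortage per month = $1,014.12 / 12 = $84.51
Adjusted monthly = $669.55 + $84.51 = $754.06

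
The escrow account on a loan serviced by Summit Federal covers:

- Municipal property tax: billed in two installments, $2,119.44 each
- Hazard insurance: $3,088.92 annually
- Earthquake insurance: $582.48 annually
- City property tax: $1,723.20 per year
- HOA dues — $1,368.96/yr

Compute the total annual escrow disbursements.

$11,002.44

Municipal property tax — $2,119.44 × 2 = $4,238.88 annually
Hazard insurance — $3,088.92 annually
Earthquake insurance — $582.48 annually
City property tax — $1,723.20 annually
HOA dues — $1,368.96 annually
Total annual escrow = $4,238.88 + $3,088.92 + $582.48 + $1,723.20 + $1,368.96 = $11,002.44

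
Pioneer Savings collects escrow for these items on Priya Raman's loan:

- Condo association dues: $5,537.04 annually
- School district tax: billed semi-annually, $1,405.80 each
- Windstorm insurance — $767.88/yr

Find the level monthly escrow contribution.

$759.71

Condo association dues — $5,537.04 annually
School district tax — $1,405.80 × 2 = $2,811.60 annually
Windstorm insurance — $767.88 annually
Total per year = $9,116.52
Monthly escrow = $9,116.52 ÷ 12 = $759.71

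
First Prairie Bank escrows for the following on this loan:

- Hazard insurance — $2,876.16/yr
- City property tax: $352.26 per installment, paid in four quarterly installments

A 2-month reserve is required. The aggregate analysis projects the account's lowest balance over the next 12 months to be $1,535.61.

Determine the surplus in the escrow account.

Hazard insurance — $2,876.16 annually
City property tax — $352.26 × 4 = $1,409.04 annually
Total per year = $2,876.16 + $1,409.04 = $4,285.20
Base monthly escrow = $4,285.20 / 12 = $357.10
Cushion = 2 × $357.10 = $714.20
Surplus = $1,535.61 − $714.20 = $821.41

$821.41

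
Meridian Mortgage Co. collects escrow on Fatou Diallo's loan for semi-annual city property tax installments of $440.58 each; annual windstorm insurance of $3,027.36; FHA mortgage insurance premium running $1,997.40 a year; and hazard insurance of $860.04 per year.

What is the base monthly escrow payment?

$563.83

City property tax — $440.58 × 2 = $881.16 per year
Windstorm insurance — $3,027.36 per year
FHA mortgage insurance premium — $1,997.40 per year
Hazard insurance — $860.04 per year
Total annual escrow = $6,765.96
Base monthly escrow = $6,765.96 ÷ 12 = $563.83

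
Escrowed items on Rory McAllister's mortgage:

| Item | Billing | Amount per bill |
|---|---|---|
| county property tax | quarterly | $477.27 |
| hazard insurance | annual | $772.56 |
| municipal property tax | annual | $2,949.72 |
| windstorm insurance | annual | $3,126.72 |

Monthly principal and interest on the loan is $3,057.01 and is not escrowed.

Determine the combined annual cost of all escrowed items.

$8,758.08

County property tax = $477.27 × 4 = $1,909.08 annually
Hazard insurance = $772.56 annually
Municipal property tax = $2,949.72 annually
Windstorm insurance = $3,126.72 annually
Combined annual = $8,758.08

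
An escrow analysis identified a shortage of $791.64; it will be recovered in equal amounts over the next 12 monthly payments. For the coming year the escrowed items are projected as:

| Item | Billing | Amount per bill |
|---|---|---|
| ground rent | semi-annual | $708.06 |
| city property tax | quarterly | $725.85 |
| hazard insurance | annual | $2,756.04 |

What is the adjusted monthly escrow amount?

$655.60

Ground rent: $708.06 × 2 = $1,416.12
City property tax: $725.85 × 4 = $2,903.40
Hazard insurance: $2,756.04
Combined annual = $7,075.56
Base monthly escrow = $7,075.56 ÷ 12 = $589.63
Shortage spread = $791.64 / 12 = $65.97/mo
New monthly escrow = $589.63 + $65.97 = $655.60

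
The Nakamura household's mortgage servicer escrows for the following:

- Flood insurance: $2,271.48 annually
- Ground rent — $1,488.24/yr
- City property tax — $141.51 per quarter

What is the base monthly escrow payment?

Flood insurance = $2,271.48
Ground rent = $1,488.24
City property tax = $141.51 × 4 = $566.04
Yearly total = $2,271.48 + $1,488.24 + $566.04 = $4,325.76
Per month = $4,325.76 ÷ 12 = $360.48

$360.48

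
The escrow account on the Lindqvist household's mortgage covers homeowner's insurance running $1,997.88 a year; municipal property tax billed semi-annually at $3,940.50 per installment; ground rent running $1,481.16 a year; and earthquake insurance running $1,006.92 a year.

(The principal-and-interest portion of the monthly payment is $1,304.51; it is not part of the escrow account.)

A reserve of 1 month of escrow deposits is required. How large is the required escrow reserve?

Homeowner's insurance = $1,997.88 annually
Municipal property tax = $3,940.50 × 2 = $7,881.00 annually
Ground rent = $1,481.16 annually
Earthquake insurance = $1,006.92 annually
Combined annual = $12,366.96
Per month = $12,366.96 ÷ 12 = $1,030.58
Reserve = 1 × $1,030.58 = $1,030.58

$1,030.58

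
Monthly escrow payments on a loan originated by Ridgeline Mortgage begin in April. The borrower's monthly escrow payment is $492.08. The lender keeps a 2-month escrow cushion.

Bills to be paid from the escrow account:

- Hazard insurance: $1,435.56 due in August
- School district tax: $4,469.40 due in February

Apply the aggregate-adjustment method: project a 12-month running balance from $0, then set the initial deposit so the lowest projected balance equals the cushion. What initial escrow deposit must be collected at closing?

Cushion = 2 × $492.08 = $984.16
Trial balance (start $0, +$492.08 each month, − disbursements):
  Apr: +$492.08 → $492.08
  May: +$492.08 → $984.16
  Jun: +$492.08 → $1,476.24
  Jul: +$492.08 → $1,968.32
  Aug: +$492.08 − $1,435.56 → $1,024.84
  Sep: +$492.08 → $1,516.92
  Oct: +$492.08 → $2,009.00
  Nov: +$492.08 → $2,501.08
  Dec: +$492.08 → $2,993.16
  Jan: +$492.08 → $3,485.24
  Feb: +$492.08 − $4,469.40 → -$492.08
  Mar: +$492.08 → $0.00
Lowest trial balance = -$492.08 (Feb)
Initial deposit = cushion − low point = $984.16 − (-$492.08) = $1,476.24

$1,476.24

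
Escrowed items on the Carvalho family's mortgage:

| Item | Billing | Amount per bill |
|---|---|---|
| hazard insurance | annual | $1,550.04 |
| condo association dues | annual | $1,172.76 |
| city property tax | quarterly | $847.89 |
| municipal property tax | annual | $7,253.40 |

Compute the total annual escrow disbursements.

$13,367.76

Hazard insurance = $1,550.04 annually
Condo association dues = $1,172.76 annually
City property tax = $847.89 × 4 = $3,391.56 annually
Municipal property tax = $7,253.40 annually
Total annual escrow = $13,367.76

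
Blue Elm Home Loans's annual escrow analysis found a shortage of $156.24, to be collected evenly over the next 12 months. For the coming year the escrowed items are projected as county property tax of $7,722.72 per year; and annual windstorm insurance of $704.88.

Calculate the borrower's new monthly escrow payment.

$715.32

County property tax: $7,722.72 annually
Windstorm insurance: $704.88 annually
Total annual escrow = $7,722.72 + $704.88 = $8,427.60
Monthly = $8,427.60 ÷ 12 = $702.30
Shortage spread = $156.24 ÷ 12 = $13.02/mo
Adjusted monthly = $702.30 + $13.02 = $715.32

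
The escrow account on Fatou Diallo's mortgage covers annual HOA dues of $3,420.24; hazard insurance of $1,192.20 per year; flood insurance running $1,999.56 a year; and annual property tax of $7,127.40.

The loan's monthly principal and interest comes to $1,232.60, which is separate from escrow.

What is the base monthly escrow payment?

HOA dues — $3,420.24 per year
Hazard insurance — $1,192.20 per year
Flood insurance — $1,999.56 per year
Property tax — $7,127.40 per year
Yearly total = $3,420.24 + $1,192.20 + $1,999.56 + $7,127.40 = $13,739.40
Monthly = $13,739.40 ÷ 12 = $1,144.95

$1,144.95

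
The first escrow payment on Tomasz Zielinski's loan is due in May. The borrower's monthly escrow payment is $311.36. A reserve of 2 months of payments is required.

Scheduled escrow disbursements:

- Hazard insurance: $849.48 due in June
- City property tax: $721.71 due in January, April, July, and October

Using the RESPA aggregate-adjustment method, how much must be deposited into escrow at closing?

Cushion = 2 × $311.36 = $622.72
Trial balance (start $0, +$311.36 each month, − disbursements):
  May: +$311.36 → $311.36
  Jun: +$311.36 − $849.48 → -$226.76
  Jul: +$311.36 − $721.71 → -$637.11
  Aug: +$311.36 → -$325.75
  Sep: +$311.36 → -$14.39
  Oct: +$311.36 − $721.71 → -$424.74
  Nov: +$311.36 → -$113.38
  Dec: +$311.36 → $197.98
  Jan: +$311.36 − $721.71 → -$212.37
  Feb: +$311.36 → $98.99
  Mar: +$311.36 → $410.35
  Apr: +$311.36 − $721.71 → $0.00
Lowest trial balance = -$637.11 (Jul)
Initial deposit = cushion − low point = $622.72 − (-$637.11) = $1,259.83

$1,259.83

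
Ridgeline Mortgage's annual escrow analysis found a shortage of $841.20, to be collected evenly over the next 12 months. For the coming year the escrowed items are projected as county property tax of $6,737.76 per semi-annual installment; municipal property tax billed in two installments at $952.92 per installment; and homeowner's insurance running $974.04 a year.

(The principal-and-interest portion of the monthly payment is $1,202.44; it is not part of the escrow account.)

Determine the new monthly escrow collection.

$1,433.05

County property tax — $6,737.76 × 2 = $13,475.52 per year
Municipal property tax — $952.92 × 2 = $1,905.84 per year
Homeowner's insurance — $974.04 per year
Total per year = $13,475.52 + $1,905.84 + $974.04 = $16,355.40
Base monthly escrow = $16,355.40 ÷ 12 = $1,362.95
Shortage spread = $841.20 / 12 = $70.10/mo
Adjusted monthly = $1,362.95 + $70.10 = $1,433.05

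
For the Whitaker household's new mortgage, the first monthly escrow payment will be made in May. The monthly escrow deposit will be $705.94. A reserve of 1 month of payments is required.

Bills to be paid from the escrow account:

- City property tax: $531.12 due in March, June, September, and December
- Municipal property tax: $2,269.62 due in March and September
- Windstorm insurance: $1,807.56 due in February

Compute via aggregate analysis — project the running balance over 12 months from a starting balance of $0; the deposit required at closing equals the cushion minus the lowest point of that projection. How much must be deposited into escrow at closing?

$1,411.88

Cushion = 1 × $705.94 = $705.94
Trial balance (start $0, +$705.94 each month, − disbursements):
  May: +$705.94 → $705.94
  Jun: +$705.94 − $531.12 → $880.76
  Jul: +$705.94 → $1,586.70
  Aug: +$705.94 → $2,292.64
  Sep: +$705.94 − $2,800.74 → $197.84
  Oct: +$705.94 → $903.78
  Nov: +$705.94 → $1,609.72
  Dec: +$705.94 − $531.12 → $1,784.54
  Jan: +$705.94 → $2,490.48
  Feb: +$705.94 − $1,807.56 → $1,388.86
  Mar: +$705.94 − $2,800.74 → -$705.94
  Apr: +$705.94 → $0.00
Lowest trial balance = -$705.94 (Mar)
Initial deposit = cushion − low point = $705.94 − (-$705.94) = $1,411.88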